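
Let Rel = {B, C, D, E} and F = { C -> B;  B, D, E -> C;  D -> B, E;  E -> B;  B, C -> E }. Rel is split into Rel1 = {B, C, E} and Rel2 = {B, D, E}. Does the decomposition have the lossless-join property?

Common attributes: Rel1 ∩ Rel2 = {B, E}.
No dependency enlarges {B, E}, so (B, E)⁺ = {B, E}.
The closure contains neither all of Rel1 = {B, C, E} nor all of Rel2 = {B, D, E}, so the common attributes are not a superkey of either fragment. The join is lossy.

No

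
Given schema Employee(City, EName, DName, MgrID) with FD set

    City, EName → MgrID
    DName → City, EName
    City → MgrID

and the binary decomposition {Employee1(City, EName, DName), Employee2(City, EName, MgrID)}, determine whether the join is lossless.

Common attributes: Employee1 ∩ Employee2 = {City, EName}.
Closure of {City, EName}: City, EName → MgrID applies, adding MgrID. So (City, EName)⁺ = {City, EName, MgrID}.
This closure contains every attribute of Employee2, so Employee1 ∩ Employee2 → Employee2. The join is lossless.

Yes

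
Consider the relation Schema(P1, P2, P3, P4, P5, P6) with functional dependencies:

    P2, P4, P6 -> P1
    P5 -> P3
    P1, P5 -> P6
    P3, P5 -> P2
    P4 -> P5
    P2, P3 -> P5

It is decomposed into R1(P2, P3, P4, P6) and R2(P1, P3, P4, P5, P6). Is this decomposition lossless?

Yes

Common attributes: R1 ∩ R2 = {P3, P4, P6}.
Closure of {P3, P4, P6}: P4 → P5 applies, adding P5; P3, P5 → P2 applies, adding P2; P2, P4, P6 → P1 applies, adding P1. So (P3, P4, P6)⁺ = {P1, P2, P3, P4, P5, P6}.
This closure contains every attribute of R1, so R1 ∩ R2 → R1. The join is lossless.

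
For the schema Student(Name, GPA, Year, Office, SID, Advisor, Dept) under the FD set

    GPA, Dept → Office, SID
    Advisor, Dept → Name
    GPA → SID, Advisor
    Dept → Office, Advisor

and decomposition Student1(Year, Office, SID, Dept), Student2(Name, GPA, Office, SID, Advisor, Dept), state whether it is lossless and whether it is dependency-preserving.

Lossless test: (Office, SID, Dept)⁺ = {Name, Office, SID, Advisor, Dept}, which is a superkey of neither fragment — lossy.
Dependency preservation: every FD's attributes lie within a single fragment, so each can be enforced locally — preserved.

lossy but dependency-preserving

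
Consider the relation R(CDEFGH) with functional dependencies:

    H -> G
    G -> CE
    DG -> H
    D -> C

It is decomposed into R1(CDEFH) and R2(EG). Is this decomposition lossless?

No

Common attributes: R1 ∩ R2 = {E}.
No dependency enlarges {E}, so (E)⁺ = {E}.
The closure contains neither all of R1 = {CDEFH} nor all of R2 = {EG}, so the common attributes are not a superkey of either fragment. The join is lossy.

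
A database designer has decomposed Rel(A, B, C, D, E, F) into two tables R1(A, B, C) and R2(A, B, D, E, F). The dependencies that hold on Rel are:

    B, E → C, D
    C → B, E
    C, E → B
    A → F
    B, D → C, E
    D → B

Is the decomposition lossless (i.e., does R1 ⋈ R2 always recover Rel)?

No

Common attributes: R1 ∩ R2 = {A, B}.
Closure of {A, B}: A → F applies, adding F. So (A, B)⁺ = {A, B, F}.
The closure contains neither all of R1 = {A, B, C} nor all of R2 = {A, B, D, E, F}, so the common attributes are not a superkey of either fragment. The join is lossy.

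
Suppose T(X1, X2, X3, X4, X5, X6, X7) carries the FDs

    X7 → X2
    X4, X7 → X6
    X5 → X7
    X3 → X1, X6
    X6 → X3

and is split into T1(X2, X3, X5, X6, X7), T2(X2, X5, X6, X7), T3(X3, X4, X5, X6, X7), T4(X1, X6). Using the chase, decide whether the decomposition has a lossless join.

Yes

Chase test. Columns are X1, X2, X3, X4, X5, X6, X7; row i has aⱼ where attribute j ∈ Ti, else bᵢⱼ.
Initial tableau (one row per fragment):
  row 1: b11 a2 a3 b14 a5 a6 a7
  row 2: b21 a2 b23 b24 a5 a6 a7
  row 3: b31 b32 a3 a4 a5 a6 a7
  row 4: a1 b42 b43 b44 b45 a6 b47
Rows 1 and 3 agree on X7; apply X7→X2 and equate their X2 entries.
Rows 1 and 3 agree on X3; apply X3→X1, X6 and equate their X1, X6 entries.
Rows 1 and 2 agree on X6; apply X6→X3 and equate their X3 entries.
Rows 1 and 4 agree on X6; apply X6→X3 and equate their X3 entries.
Rows 1 and 2 agree on X3; apply X3→X1, X6 and equate their X1, X6 entries.
Rows 1 and 4 agree on X3; apply X3→X1, X6 and equate their X1, X6 entries.
Row 3 is now all distinguished symbols — the join is lossless.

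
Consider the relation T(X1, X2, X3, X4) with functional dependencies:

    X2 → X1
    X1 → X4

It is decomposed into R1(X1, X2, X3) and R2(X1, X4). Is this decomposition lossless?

Common attributes: R1 ∩ R2 = {X1}.
Closure of {X1}: X1 → X4 applies, adding X4. So (X1)⁺ = {X1, X4}.
This closure contains every attribute of R2, so R1 ∩ R2 → R2. The join is lossless.

Yes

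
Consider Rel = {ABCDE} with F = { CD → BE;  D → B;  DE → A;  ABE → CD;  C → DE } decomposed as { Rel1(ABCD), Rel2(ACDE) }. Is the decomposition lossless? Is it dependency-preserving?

lossless but not dependency-preserving

Lossless test: (ACD)⁺ = {ABCDE}, which contains all of one fragment — lossless.
Dependency preservation: the restricted closure of {ABE} across the fragments never reaches {CD}, so ABE → CD cannot be enforced without a join — not preserved.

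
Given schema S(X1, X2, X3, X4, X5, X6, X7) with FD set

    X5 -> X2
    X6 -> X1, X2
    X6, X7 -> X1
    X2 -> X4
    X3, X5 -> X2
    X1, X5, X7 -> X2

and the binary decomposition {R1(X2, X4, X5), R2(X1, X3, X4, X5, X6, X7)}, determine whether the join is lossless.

Yes

Common attributes: R1 ∩ R2 = {X4, X5}.
Closure of {X4, X5}: X5 → X2 applies, adding X2. So (X4, X5)⁺ = {X2, X4, X5}.
This closure contains every attribute of R1, so R1 ∩ R2 → R1. The join is lossless.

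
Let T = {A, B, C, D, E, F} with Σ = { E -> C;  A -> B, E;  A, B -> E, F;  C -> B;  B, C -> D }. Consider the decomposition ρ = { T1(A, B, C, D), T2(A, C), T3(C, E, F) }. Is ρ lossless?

Chase test. Columns are A, B, C, D, E, F; row i has aⱼ where attribute j ∈ Ti, else bᵢⱼ.
Initial tableau (one row per fragment):
  row 1: a1 a2 a3 a4 b15 b16
  row 2: a1 b22 a3 b24 b25 b26
  row 3: b31 b32 a3 b34 a5 a6
Rows 1 and 2 agree on A; apply A→B, E and equate their B, E entries.
Rows 1 and 2 agree on A, B; apply A, B→E, F and equate their E, F entries.
Rows 1 and 3 agree on C; apply C→B and equate their B entries.
Rows 1 and 2 agree on B, C; apply B, C→D and equate their D entries.
Rows 1 and 3 agree on B, C; apply B, C→D and equate their D entries.
No row becomes fully distinguished — the join is lossy.

No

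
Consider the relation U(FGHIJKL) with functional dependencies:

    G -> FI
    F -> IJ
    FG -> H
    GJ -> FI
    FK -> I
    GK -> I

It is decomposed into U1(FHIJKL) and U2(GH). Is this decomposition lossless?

No

Common attributes: U1 ∩ U2 = {H}.
No dependency enlarges {H}, so (H)⁺ = {H}.
The closure contains neither all of U1 = {FHIJKL} nor all of U2 = {GH}, so the common attributes are not a superkey of either fragment. The join is lossy.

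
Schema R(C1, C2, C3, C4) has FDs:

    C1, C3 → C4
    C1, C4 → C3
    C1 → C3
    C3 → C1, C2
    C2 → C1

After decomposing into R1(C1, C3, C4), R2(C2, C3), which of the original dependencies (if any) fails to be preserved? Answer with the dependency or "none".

C1, C3 → C4 lies within R1.
C1, C4 → C3 lies within R1.
C1 → C3 lies within R1.
C3 → C1, C2: restricted closure across fragments reaches C1, C2.
C2 → C1: restricted closure across fragments reaches C1.
Every dependency is enforceable on the fragments, so the decomposition is dependency-preserving.

none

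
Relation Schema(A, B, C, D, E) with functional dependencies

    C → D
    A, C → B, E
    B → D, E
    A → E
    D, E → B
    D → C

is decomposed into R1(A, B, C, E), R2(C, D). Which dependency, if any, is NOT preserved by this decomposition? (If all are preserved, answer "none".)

none

C → D lies within R2.
A, C → B, E lies within R1.
B → D, E: restricted closure across fragments reaches D, E.
A → E lies within R1.
D, E → B: restricted closure across fragments reaches B.
D → C lies within R2.
Every dependency is enforceable on the fragments, so the decomposition is dependency-preserving.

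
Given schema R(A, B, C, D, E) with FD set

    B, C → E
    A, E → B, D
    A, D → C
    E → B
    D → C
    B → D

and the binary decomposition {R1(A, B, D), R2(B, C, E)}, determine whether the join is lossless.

Common attributes: R1 ∩ R2 = {B}.
Closure of {B}: B → D applies, adding D; D → C applies, adding C; B, C → E applies, adding E. So (B)⁺ = {B, C, D, E}.
This closure contains every attribute of R2, so R1 ∩ R2 → R2. The join is lossless.

Yes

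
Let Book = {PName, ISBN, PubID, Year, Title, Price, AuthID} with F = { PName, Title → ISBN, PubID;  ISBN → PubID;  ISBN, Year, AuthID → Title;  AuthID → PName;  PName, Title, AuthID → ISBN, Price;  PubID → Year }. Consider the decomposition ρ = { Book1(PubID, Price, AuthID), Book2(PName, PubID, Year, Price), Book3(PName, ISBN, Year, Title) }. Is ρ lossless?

No

Chase test. Columns are PName, ISBN, PubID, Year, Title, Price, AuthID; row i has aⱼ where attribute j ∈ Booki, else bᵢⱼ.
Initial tableau (one row per fragment):
  row 1: b11 b12 a3 b14 b15 a6 a7
  row 2: a1 b22 a3 a4 b25 a6 b27
  row 3: a1 a2 b33 a4 a5 b36 b37
Rows 1 and 2 agree on PubID; apply PubID→Year and equate their Year entries.
No row becomes fully distinguished — the join is lossy.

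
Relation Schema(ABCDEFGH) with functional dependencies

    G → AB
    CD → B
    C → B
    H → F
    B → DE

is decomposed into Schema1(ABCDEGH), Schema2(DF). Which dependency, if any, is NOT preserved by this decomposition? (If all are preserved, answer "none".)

H → F

Check H → F: no single fragment contains all of {FH}, and the restricted closure of {H} across the fragments never reaches {F}.
G → AB is preserved.
CD → B is preserved.
C → B is preserved.
B → DE is preserved.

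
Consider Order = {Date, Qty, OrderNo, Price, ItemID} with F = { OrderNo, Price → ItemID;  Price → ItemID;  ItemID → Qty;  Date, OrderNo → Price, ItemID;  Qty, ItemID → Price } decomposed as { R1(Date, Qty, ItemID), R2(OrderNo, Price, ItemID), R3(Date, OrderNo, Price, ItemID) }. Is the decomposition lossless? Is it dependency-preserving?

lossless and dependency-preserving

Lossless test (chase): Rows 1 and 2 agree on ItemID; apply ItemID→Qty and equate their Qty entries. Rows 1 and 3 agree on ItemID; apply ItemID→Qty and equate their Qty entries. Rows 1 and 2 agree on Qty, ItemID; apply Qty, ItemID→Price and equate their Price entries. Row 3 is now all distinguished symbols — the join is lossless.
Dependency preservation: Qty, ItemID → Price is not contained in any single fragment, but the restricted closure of its left-hand side across the fragments still reaches the right-hand side; the remaining FDs each lie inside some fragment. All dependencies are preserved.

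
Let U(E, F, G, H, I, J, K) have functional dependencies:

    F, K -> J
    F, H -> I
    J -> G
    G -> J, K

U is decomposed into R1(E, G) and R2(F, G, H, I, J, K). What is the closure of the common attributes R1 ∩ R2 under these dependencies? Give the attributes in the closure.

G, J, K

R1 ∩ R2 = {G}.
G → J, K applies, adding J, K
Closure: {G, J, K}.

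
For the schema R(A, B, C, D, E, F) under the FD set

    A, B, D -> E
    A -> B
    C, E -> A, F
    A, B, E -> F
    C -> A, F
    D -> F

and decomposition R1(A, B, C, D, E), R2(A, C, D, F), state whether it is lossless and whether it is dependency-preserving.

Lossless test: (A, C, D)⁺ = {A, B, C, D, E, F}, which contains all of one fragment — lossless.
Dependency preservation: the restricted closure of {A, B, E} across the fragments never reaches {F}, so A, B, E → F cannot be enforced without a join — not preserved.

lossless but not dependency-preserving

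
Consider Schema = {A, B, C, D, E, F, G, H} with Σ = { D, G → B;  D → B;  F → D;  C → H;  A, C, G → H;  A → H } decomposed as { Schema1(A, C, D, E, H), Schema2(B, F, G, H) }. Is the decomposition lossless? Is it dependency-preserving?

lossy and not dependency-preserving

Lossless test: (H)⁺ = {H}, which is a superkey of neither fragment — lossy.
Dependency preservation: the restricted closure of {D, G} across the fragments never reaches {B}, so D, G → B cannot be enforced without a join — not preserved.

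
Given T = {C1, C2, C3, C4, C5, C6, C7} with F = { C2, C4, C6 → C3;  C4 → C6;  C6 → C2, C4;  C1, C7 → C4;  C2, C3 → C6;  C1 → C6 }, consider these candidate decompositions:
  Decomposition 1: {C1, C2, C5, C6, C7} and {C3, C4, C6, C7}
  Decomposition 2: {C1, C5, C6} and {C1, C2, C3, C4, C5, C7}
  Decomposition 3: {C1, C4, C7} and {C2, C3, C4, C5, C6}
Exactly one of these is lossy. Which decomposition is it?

Decomposition 3

Decomposition 1: common = {C6, C7}, closure = {C2, C3, C4, C6, C7} → lossless.
Decomposition 2: common = {C1, C5}, closure = {C1, C2, C3, C4, C5, C6} → lossless.
Decomposition 3: common = {C4}, closure = {C2, C3, C4, C6} → lossy.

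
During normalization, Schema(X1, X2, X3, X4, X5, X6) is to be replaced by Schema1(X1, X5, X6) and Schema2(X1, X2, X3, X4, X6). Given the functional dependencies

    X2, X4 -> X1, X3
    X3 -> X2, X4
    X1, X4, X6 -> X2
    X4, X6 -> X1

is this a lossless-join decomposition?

No

Common attributes: Schema1 ∩ Schema2 = {X1, X6}.
No dependency enlarges {X1, X6}, so (X1, X6)⁺ = {X1, X6}.
The closure contains neither all of Schema1 = {X1, X5, X6} nor all of Schema2 = {X1, X2, X3, X4, X6}, so the common attributes are not a superkey of either fragment. The join is lossy.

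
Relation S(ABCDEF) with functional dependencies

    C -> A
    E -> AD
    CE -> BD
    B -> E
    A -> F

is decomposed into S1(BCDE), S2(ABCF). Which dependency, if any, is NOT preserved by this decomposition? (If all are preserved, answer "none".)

Check E → AD: no single fragment contains all of {ADE}, and the restricted closure of {E} across the fragments never reaches {AD}.
C → A is preserved.
CE → BD is preserved.
B → E is preserved.
A → F is preserved.

E -> AD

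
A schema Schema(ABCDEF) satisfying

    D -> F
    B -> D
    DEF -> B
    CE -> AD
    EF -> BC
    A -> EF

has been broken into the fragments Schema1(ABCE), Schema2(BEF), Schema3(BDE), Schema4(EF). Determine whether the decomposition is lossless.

Chase test. Columns are ABCDEF; row i has aⱼ where attribute j ∈ Schemai, else bᵢⱼ.
Initial tableau (one row per fragment):
  row 1: a1 a2 a3 b14 a5 b16
  row 2: b21 a2 b23 b24 a5 a6
  row 3: b31 a2 b33 a4 a5 b36
  row 4: b41 b42 b43 b44 a5 a6
Rows 1 and 2 agree on B; apply B→D and equate their D entries.
Rows 1 and 3 agree on B; apply B→D and equate their D entries.
Rows 2 and 4 agree on EF; apply EF→BC and equate their BC entries.
Rows 1 and 2 agree on D; apply D→F and equate their F entries.
Rows 1 and 3 agree on D; apply D→F and equate their F entries.
Rows 1 and 4 agree on B; apply B→D and equate their D entries.
Rows 2 and 4 agree on CE; apply CE→AD and equate their AD entries.
Rows 1 and 2 agree on EF; apply EF→BC and equate their BC entries.
Rows 1 and 3 agree on EF; apply EF→BC and equate their BC entries.
Rows 1 and 2 agree on CE; apply CE→AD and equate their AD entries.
Rows 1 and 3 agree on CE; apply CE→AD and equate their AD entries.
Row 1 is now all distinguished symbols — the join is lossless.

Yes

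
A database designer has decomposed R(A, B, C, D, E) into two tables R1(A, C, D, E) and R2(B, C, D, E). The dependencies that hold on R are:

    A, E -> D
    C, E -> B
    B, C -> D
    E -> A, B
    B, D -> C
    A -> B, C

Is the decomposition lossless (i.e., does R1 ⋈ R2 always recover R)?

Common attributes: R1 ∩ R2 = {C, D, E}.
Closure of {C, D, E}: C, E → B applies, adding B; E → A, B applies, adding A. So (C, D, E)⁺ = {A, B, C, D, E}.
This closure contains every attribute of R1, so R1 ∩ R2 → R1. The join is lossless.

Yes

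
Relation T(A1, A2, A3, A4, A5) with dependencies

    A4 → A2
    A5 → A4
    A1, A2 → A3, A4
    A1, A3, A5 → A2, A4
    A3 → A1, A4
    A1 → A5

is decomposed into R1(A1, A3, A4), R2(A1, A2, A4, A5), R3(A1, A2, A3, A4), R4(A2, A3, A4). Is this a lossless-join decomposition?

Yes

Chase test. Columns are A1, A2, A3, A4, A5; row i has aⱼ where attribute j ∈ Ri, else bᵢⱼ.
Initial tableau (one row per fragment):
  row 1: a1 b12 a3 a4 b15
  row 2: a1 a2 b23 a4 a5
  row 3: a1 a2 a3 a4 b35
  row 4: b41 a2 a3 a4 b45
Rows 1 and 2 agree on A4; apply A4→A2 and equate their A2 entries.
Rows 1 and 2 agree on A1, A2; apply A1, A2→A3, A4 and equate their A3, A4 entries.
Rows 1 and 4 agree on A3; apply A3→A1, A4 and equate their A1, A4 entries.
Rows 1 and 2 agree on A1; apply A1→A5 and equate their A5 entries.
Rows 1 and 3 agree on A1; apply A1→A5 and equate their A5 entries.
Rows 1 and 4 agree on A1; apply A1→A5 and equate their A5 entries.
Row 1 is now all distinguished symbols — the join is lossless.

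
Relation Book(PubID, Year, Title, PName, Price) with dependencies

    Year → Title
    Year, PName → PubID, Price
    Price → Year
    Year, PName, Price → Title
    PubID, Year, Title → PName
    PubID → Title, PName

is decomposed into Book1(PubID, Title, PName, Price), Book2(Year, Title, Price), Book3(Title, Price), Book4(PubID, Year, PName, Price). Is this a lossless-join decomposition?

Yes

Chase test. Columns are PubID, Year, Title, PName, Price; row i has aⱼ where attribute j ∈ Booki, else bᵢⱼ.
Initial tableau (one row per fragment):
  row 1: a1 b12 a3 a4 a5
  row 2: b21 a2 a3 b24 a5
  row 3: b31 b32 a3 b34 a5
  row 4: a1 a2 b43 a4 a5
Rows 2 and 4 agree on Year; apply Year→Title and equate their Title entries.
Rows 1 and 2 agree on Price; apply Price→Year and equate their Year entries.
Rows 1 and 3 agree on Price; apply Price→Year and equate their Year entries.
Row 1 is now all distinguished symbols — the join is lossless.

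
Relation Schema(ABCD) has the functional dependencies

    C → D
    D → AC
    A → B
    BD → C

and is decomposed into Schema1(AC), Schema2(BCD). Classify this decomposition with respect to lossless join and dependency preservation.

lossless but not dependency-preserving

Lossless test: (C)⁺ = {ABCD}, which contains all of one fragment — lossless.
Dependency preservation: the restricted closure of {A} across the fragments never reaches {B}, so A → B cannot be enforced without a join — not preserved.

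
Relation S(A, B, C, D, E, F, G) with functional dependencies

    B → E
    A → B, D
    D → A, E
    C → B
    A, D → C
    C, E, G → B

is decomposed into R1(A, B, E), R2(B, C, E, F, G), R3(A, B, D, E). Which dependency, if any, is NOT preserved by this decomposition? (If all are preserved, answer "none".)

Check A, D → C: no single fragment contains all of {A, C, D}, and the restricted closure of {A, D} across the fragments never reaches {C}.
B → E is preserved.
A → B, D is preserved.
D → A, E is preserved.
C → B is preserved.
C, E, G → B is preserved.

A, D → C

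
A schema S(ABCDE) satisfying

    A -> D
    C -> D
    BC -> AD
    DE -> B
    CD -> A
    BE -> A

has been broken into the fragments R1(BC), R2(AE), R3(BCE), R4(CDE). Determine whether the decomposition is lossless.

No

Chase test. Columns are ABCDE; row i has aⱼ where attribute j ∈ Ri, else bᵢⱼ.
Initial tableau (one row per fragment):
  row 1: b11 a2 a3 b14 b15
  row 2: a1 b22 b23 b24 a5
  row 3: b31 a2 a3 b34 a5
  row 4: b41 b42 a3 a4 a5
Rows 1 and 3 agree on C; apply C→D and equate their D entries.
Rows 1 and 4 agree on C; apply C→D and equate their D entries.
Rows 1 and 3 agree on BC; apply BC→AD and equate their AD entries.
Rows 3 and 4 agree on DE; apply DE→B and equate their B entries.
Rows 1 and 4 agree on CD; apply CD→A and equate their A entries.
No row becomes fully distinguished — the join is lossy.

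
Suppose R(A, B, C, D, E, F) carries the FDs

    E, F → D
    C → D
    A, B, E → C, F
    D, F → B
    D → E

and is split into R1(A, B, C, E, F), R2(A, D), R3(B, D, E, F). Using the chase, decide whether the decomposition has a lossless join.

Chase test. Columns are A, B, C, D, E, F; row i has aⱼ where attribute j ∈ Ri, else bᵢⱼ.
Initial tableau (one row per fragment):
  row 1: a1 a2 a3 b14 a5 a6
  row 2: a1 b22 b23 a4 b25 b26
  row 3: b31 a2 b33 a4 a5 a6
Rows 1 and 3 agree on E, F; apply E, F→D and equate their D entries.
Rows 1 and 2 agree on D; apply D→E and equate their E entries.
Row 1 is now all distinguished symbols — the join is lossless.

Yes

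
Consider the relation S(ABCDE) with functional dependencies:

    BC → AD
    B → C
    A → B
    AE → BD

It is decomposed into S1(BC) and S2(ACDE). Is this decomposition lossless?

Common attributes: S1 ∩ S2 = {C}.
No dependency enlarges {C}, so (C)⁺ = {C}.
The closure contains neither all of S1 = {BC} nor all of S2 = {ACDE}, so the common attributes are not a superkey of either fragment. The join is lossy.

No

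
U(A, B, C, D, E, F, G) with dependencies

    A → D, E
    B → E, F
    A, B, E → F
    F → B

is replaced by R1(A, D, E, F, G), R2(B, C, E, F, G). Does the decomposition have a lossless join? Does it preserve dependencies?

Lossless test: (E, F, G)⁺ = {B, E, F, G}, which is a superkey of neither fragment — lossy.
Dependency preservation: A, B, E → F is not contained in any single fragment, but the restricted closure of its left-hand side across the fragments still reaches the right-hand side; the remaining FDs each lie inside some fragment. All dependencies are preserved.

lossy but dependency-preserving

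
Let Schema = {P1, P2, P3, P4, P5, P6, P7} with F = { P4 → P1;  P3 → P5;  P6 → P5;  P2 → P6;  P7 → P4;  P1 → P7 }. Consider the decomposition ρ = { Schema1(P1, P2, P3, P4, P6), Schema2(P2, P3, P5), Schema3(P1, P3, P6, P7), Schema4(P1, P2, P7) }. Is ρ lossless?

Chase test. Columns are P1, P2, P3, P4, P5, P6, P7; row i has aⱼ where attribute j ∈ Schemai, else bᵢⱼ.
Initial tableau (one row per fragment):
  row 1: a1 a2 a3 a4 b15 a6 b17
  row 2: b21 a2 a3 b24 a5 b26 b27
  row 3: a1 b32 a3 b34 b35 a6 a7
  row 4: a1 a2 b43 b44 b45 b46 a7
Rows 1 and 2 agree on P3; apply P3→P5 and equate their P5 entries.
Rows 1 and 3 agree on P3; apply P3→P5 and equate their P5 entries.
Rows 1 and 2 agree on P2; apply P2→P6 and equate their P6 entries.
Rows 1 and 4 agree on P2; apply P2→P6 and equate their P6 entries.
Rows 3 and 4 agree on P7; apply P7→P4 and equate their P4 entries.
Rows 1 and 3 agree on P1; apply P1→P7 and equate their P7 entries.
Rows 1 and 4 agree on P6; apply P6→P5 and equate their P5 entries.
Rows 1 and 3 agree on P7; apply P7→P4 and equate their P4 entries.
Row 1 is now all distinguished symbols — the join is lossless.

Yes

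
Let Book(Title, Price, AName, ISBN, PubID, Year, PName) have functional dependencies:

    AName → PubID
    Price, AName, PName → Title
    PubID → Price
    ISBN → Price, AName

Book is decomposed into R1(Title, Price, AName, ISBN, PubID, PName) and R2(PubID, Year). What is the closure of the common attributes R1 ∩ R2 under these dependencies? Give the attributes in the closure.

R1 ∩ R2 = {PubID}.
PubID → Price applies, adding Price
Closure: {Price, PubID}.

Price, PubID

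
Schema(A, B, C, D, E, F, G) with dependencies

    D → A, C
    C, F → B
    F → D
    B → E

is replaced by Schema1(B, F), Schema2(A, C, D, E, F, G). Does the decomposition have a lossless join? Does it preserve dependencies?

Lossless test: (F)⁺ = {A, B, C, D, E, F}, which contains all of one fragment — lossless.
Dependency preservation: the restricted closure of {B} across the fragments never reaches {E}, so B → E cannot be enforced without a join — not preserved.

lossless but not dependency-preserving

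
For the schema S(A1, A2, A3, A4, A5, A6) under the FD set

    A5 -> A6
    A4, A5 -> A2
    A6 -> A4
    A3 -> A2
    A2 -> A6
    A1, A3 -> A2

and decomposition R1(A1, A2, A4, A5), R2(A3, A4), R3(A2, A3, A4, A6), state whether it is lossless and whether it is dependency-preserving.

Lossless test (chase): Rows 2 and 3 agree on A3; apply A3→A2 and equate their A2 entries. Rows 1 and 2 agree on A2; apply A2→A6 and equate their A6 entries. Rows 1 and 3 agree on A2; apply A2→A6 and equate their A6 entries. No row becomes fully distinguished — the join is lossy.
Dependency preservation: A5 → A6; A1, A3 → A2 are not contained in any single fragment, but the restricted closure of each left-hand side across the fragments still reaches the right-hand side; the remaining FDs each lie inside some fragment. All dependencies are preserved.

lossy but dependency-preserving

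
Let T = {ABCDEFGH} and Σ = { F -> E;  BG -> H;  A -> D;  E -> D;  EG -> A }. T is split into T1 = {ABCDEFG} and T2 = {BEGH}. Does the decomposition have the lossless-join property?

Common attributes: T1 ∩ T2 = {BEG}.
Closure of {BEG}: BG → H applies, adding H; E → D applies, adding D; EG → A applies, adding A. So (BEG)⁺ = {ABDEGH}.
This closure contains every attribute of T2, so T1 ∩ T2 → T2. The join is lossless.

Yes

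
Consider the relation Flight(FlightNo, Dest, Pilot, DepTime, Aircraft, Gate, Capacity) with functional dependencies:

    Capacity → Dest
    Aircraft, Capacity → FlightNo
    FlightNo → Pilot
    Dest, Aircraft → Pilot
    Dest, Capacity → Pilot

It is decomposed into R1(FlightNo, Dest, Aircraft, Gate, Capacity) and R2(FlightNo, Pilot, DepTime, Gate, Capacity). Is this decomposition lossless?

Common attributes: R1 ∩ R2 = {FlightNo, Gate, Capacity}.
Closure of {FlightNo, Gate, Capacity}: Capacity → Dest applies, adding Dest; FlightNo → Pilot applies, adding Pilot. So (FlightNo, Gate, Capacity)⁺ = {FlightNo, Dest, Pilot, Gate, Capacity}.
The closure contains neither all of R1 = {FlightNo, Dest, Aircraft, Gate, Capacity} nor all of R2 = {FlightNo, Pilot, DepTime, Gate, Capacity}, so the common attributes are not a superkey of either fragment. The join is lossy.

No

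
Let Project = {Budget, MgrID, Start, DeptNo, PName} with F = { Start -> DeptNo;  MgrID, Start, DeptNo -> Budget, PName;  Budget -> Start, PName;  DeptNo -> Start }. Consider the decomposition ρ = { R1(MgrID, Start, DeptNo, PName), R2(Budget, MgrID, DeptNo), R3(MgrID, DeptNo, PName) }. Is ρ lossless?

Chase test. Columns are Budget, MgrID, Start, DeptNo, PName; row i has aⱼ where attribute j ∈ Ri, else bᵢⱼ.
Initial tableau (one row per fragment):
  row 1: b11 a2 a3 a4 a5
  row 2: a1 a2 b23 a4 b25
  row 3: b31 a2 b33 a4 a5
Rows 1 and 2 agree on DeptNo; apply DeptNo→Start and equate their Start entries.
Rows 1 and 3 agree on DeptNo; apply DeptNo→Start and equate their Start entries.
Rows 1 and 2 agree on MgrID, Start, DeptNo; apply MgrID, Start, DeptNo→Budget, PName and equate their Budget, PName entries.
Rows 1 and 3 agree on MgrID, Start, DeptNo; apply MgrID, Start, DeptNo→Budget, PName and equate their Budget, PName entries.
Row 1 is now all distinguished symbols — the join is lossless.

Yes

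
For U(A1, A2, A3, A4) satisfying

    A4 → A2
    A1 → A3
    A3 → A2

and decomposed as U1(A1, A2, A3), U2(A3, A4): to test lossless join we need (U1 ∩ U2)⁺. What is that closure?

U1 ∩ U2 = {A3}.
A3 → A2 applies, adding A2
Closure: {A2, A3}.

A2, A3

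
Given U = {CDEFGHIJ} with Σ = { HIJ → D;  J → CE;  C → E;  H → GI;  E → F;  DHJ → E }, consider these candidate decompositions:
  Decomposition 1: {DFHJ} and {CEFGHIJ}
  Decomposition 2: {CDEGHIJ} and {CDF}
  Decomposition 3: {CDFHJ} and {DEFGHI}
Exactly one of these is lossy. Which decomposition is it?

Decomposition 3

Decomposition 1: common = {FHJ}, closure = {CDEFGHIJ} → lossless.
Decomposition 2: common = {CD}, closure = {CDEF} → lossless.
Decomposition 3: common = {DFH}, closure = {DFGHI} → lossy.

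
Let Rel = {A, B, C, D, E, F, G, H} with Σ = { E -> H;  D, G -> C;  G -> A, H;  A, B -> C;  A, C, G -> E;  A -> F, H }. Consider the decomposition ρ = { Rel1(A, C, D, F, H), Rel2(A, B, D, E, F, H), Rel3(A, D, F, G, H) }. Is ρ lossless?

Chase test. Columns are A, B, C, D, E, F, G, H; row i has aⱼ where attribute j ∈ Reli, else bᵢⱼ.
Initial tableau (one row per fragment):
  row 1: a1 b12 a3 a4 b15 a6 b17 a8
  row 2: a1 a2 b23 a4 a5 a6 b27 a8
  row 3: a1 b32 b33 a4 b35 a6 a7 a8
No row becomes fully distinguished — the join is lossy.

No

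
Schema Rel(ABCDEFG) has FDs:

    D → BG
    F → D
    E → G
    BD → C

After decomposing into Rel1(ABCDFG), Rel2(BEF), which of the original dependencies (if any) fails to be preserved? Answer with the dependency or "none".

Check E → G: no single fragment contains all of {EG}, and the restricted closure of {E} across the fragments never reaches {G}.
D → BG is preserved.
F → D is preserved.
BD → C is preserved.

E → G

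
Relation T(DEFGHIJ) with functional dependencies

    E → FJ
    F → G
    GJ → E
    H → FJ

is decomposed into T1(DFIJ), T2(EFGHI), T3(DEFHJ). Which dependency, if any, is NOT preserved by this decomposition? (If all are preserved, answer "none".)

Check GJ → E: no single fragment contains all of {EGJ}, and the restricted closure of {GJ} across the fragments never reaches {E}.
E → FJ is preserved.
F → G is preserved.
H → FJ is preserved.

GJ → E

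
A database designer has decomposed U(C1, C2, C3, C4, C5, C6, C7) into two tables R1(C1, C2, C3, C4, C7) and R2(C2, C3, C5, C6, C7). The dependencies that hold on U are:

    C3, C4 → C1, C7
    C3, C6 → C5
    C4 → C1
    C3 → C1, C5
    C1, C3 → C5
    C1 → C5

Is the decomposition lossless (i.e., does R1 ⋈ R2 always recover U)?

No

Common attributes: R1 ∩ R2 = {C2, C3, C7}.
Closure of {C2, C3, C7}: C3 → C1, C5 applies, adding C1, C5. So (C2, C3, C7)⁺ = {C1, C2, C3, C5, C7}.
The closure contains neither all of R1 = {C1, C2, C3, C4, C7} nor all of R2 = {C2, C3, C5, C6, C7}, so the common attributes are not a superkey of either fragment. The join is lossy.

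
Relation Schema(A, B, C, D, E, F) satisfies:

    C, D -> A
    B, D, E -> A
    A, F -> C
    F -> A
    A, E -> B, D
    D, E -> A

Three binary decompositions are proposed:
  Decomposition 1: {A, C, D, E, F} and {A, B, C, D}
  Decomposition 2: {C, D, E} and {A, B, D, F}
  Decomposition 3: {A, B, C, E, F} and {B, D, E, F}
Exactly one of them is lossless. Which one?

Decomposition 3

Decomposition 1: common = {A, C, D}, closure = {A, C, D} → lossy.
Decomposition 2: common = {D}, closure = {D} → lossy.
Decomposition 3: common = {B, E, F}, closure = {A, B, C, D, E, F} → lossless.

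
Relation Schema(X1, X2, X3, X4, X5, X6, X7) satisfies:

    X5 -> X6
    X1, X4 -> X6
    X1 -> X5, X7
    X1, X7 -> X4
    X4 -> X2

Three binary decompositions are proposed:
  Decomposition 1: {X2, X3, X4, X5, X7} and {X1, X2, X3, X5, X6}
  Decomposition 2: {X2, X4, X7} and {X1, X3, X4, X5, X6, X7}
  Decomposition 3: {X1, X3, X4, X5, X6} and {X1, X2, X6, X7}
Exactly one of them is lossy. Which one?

Decomposition 1

Decomposition 1: common = {X2, X3, X5}, closure = {X2, X3, X5, X6} → lossy.
Decomposition 2: common = {X4, X7}, closure = {X2, X4, X7} → lossless.
Decomposition 3: common = {X1, X6}, closure = {X1, X2, X4, X5, X6, X7} → lossless.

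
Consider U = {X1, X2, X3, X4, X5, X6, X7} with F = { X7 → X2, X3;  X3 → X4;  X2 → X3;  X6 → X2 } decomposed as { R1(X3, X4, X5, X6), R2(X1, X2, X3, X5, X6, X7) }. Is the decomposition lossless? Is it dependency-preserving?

lossless and dependency-preserving

Lossless test: (X3, X5, X6)⁺ = {X2, X3, X4, X5, X6}, which contains all of one fragment — lossless.
Dependency preservation: every FD's attributes lie within a single fragment, so each can be enforced locally — preserved.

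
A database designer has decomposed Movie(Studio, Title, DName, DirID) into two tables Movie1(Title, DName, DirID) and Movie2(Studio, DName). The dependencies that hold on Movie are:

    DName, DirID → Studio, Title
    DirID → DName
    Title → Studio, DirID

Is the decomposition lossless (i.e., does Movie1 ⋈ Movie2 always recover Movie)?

No

Common attributes: Movie1 ∩ Movie2 = {DName}.
No dependency enlarges {DName}, so (DName)⁺ = {DName}.
The closure contains neither all of Movie1 = {Title, DName, DirID} nor all of Movie2 = {Studio, DName}, so the common attributes are not a superkey of either fragment. The join is lossy.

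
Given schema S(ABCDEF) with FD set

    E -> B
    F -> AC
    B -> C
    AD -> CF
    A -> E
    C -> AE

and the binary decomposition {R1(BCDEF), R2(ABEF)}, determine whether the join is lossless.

Common attributes: R1 ∩ R2 = {BEF}.
Closure of {BEF}: F → AC applies, adding AC. So (BEF)⁺ = {ABCEF}.
This closure contains every attribute of R2, so R1 ∩ R2 → R2. The join is lossless.

Yes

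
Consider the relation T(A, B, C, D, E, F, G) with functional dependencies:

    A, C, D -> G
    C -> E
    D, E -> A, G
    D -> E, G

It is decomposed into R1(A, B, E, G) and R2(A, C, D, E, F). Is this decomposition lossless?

No

Common attributes: R1 ∩ R2 = {A, E}.
No dependency enlarges {A, E}, so (A, E)⁺ = {A, E}.
The closure contains neither all of R1 = {A, B, E, G} nor all of R2 = {A, C, D, E, F}, so the common attributes are not a superkey of either fragment. The join is lossy.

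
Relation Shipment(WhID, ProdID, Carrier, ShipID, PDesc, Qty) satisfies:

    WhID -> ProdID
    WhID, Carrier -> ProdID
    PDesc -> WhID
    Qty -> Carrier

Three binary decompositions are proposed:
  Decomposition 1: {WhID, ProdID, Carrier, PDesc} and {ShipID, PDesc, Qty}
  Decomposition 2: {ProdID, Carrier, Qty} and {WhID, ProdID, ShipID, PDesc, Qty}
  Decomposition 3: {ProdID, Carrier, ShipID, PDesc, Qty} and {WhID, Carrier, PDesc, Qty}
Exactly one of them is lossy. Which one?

Decomposition 1: common = {PDesc}, closure = {WhID, ProdID, PDesc} → lossy.
Decomposition 2: common = {ProdID, Qty}, closure = {ProdID, Carrier, Qty} → lossless.
Decomposition 3: common = {Carrier, PDesc, Qty}, closure = {WhID, ProdID, Carrier, PDesc, Qty} → lossless.

Decomposition 1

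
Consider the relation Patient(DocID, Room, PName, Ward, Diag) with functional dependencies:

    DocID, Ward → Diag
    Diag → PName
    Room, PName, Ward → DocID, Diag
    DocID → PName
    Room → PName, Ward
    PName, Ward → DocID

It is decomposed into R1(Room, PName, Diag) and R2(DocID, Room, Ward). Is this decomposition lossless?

Common attributes: R1 ∩ R2 = {Room}.
Closure of {Room}: Room → PName, Ward applies, adding PName, Ward; PName, Ward → DocID applies, adding DocID; DocID, Ward → Diag applies, adding Diag. So (Room)⁺ = {DocID, Room, PName, Ward, Diag}.
This closure contains every attribute of R1, so R1 ∩ R2 → R1. The join is lossless.

Yes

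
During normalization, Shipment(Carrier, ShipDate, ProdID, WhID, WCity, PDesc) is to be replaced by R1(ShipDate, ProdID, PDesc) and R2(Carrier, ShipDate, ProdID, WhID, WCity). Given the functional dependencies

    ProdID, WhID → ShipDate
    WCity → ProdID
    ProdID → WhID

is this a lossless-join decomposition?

No

Common attributes: R1 ∩ R2 = {ShipDate, ProdID}.
Closure of {ShipDate, ProdID}: ProdID → WhID applies, adding WhID. So (ShipDate, ProdID)⁺ = {ShipDate, ProdID, WhID}.
The closure contains neither all of R1 = {ShipDate, ProdID, PDesc} nor all of R2 = {Carrier, ShipDate, ProdID, WhID, WCity}, so the common attributes are not a superkey of either fragment. The join is lossy.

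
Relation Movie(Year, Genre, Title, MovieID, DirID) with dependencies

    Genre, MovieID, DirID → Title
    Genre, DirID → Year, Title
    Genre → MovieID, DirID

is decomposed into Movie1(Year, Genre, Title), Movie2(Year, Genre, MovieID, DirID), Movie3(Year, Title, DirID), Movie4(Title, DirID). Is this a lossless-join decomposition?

Yes

Chase test. Columns are Year, Genre, Title, MovieID, DirID; row i has aⱼ where attribute j ∈ Moviei, else bᵢⱼ.
Initial tableau (one row per fragment):
  row 1: a1 a2 a3 b14 b15
  row 2: a1 a2 b23 a4 a5
  row 3: a1 b32 a3 b34 a5
  row 4: b41 b42 a3 b44 a5
Rows 1 and 2 agree on Genre; apply Genre→MovieID, DirID and equate their MovieID, DirID entries.
Rows 1 and 2 agree on Genre, MovieID, DirID; apply Genre, MovieID, DirID→Title and equate their Title entries.
Row 1 is now all distinguished symbols — the join is lossless.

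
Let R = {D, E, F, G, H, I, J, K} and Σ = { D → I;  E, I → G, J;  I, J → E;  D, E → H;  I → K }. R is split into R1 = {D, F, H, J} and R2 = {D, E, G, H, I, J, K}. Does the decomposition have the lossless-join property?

Yes

Common attributes: R1 ∩ R2 = {D, H, J}.
Closure of {D, H, J}: D → I applies, adding I; I, J → E applies, adding E; I → K applies, adding K; E, I → G, J applies, adding G. So (D, H, J)⁺ = {D, E, G, H, I, J, K}.
This closure contains every attribute of R2, so R1 ∩ R2 → R2. The join is lossless.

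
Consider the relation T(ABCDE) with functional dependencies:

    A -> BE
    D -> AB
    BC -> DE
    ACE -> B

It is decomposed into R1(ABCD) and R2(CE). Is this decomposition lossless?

Common attributes: R1 ∩ R2 = {C}.
No dependency enlarges {C}, so (C)⁺ = {C}.
The closure contains neither all of R1 = {ABCD} nor all of R2 = {CE}, so the common attributes are not a superkey of either fragment. The join is lossy.

No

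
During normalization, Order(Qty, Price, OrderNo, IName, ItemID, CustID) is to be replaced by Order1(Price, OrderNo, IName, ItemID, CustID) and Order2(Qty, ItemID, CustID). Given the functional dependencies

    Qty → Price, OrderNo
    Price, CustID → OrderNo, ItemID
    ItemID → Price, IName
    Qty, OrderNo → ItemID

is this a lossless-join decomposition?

Common attributes: Order1 ∩ Order2 = {ItemID, CustID}.
Closure of {ItemID, CustID}: ItemID → Price, IName applies, adding Price, IName; Price, CustID → OrderNo, ItemID applies, adding OrderNo. So (ItemID, CustID)⁺ = {Price, OrderNo, IName, ItemID, CustID}.
This closure contains every attribute of Order1, so Order1 ∩ Order2 → Order1. The join is lossless.

Yes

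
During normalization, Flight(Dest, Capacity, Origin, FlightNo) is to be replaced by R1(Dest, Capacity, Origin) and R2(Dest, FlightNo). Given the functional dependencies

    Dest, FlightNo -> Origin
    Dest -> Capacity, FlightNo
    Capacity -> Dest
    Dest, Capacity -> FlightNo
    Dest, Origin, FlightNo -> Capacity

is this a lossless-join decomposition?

Common attributes: R1 ∩ R2 = {Dest}.
Closure of {Dest}: Dest → Capacity, FlightNo applies, adding Capacity, FlightNo; Dest, FlightNo → Origin applies, adding Origin. So (Dest)⁺ = {Dest, Capacity, Origin, FlightNo}.
This closure contains every attribute of R1, so R1 ∩ R2 → R1. The join is lossless.

Yes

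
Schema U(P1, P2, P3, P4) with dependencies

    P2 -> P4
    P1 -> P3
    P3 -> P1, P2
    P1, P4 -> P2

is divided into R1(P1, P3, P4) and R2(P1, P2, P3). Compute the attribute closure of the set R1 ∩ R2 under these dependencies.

P1, P2, P3, P4

R1 ∩ R2 = {P1, P3}.
P3 → P1, P2 applies, adding P2
P2 → P4 applies, adding P4
Closure: {P1, P2, P3, P4}.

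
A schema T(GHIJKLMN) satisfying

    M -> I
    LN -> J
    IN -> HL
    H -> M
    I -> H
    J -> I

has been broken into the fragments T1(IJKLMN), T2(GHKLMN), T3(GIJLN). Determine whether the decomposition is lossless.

Chase test. Columns are GHIJKLMN; row i has aⱼ where attribute j ∈ Ti, else bᵢⱼ.
Initial tableau (one row per fragment):
  row 1: b11 b12 a3 a4 a5 a6 a7 a8
  row 2: a1 a2 b23 b24 a5 a6 a7 a8
  row 3: a1 b32 a3 a4 b35 a6 b37 a8
Rows 1 and 2 agree on M; apply M→I and equate their I entries.
Rows 1 and 2 agree on LN; apply LN→J and equate their J entries.
Rows 1 and 2 agree on IN; apply IN→HL and equate their HL entries.
Rows 1 and 3 agree on IN; apply IN→HL and equate their HL entries.
Rows 1 and 3 agree on H; apply H→M and equate their M entries.
Row 2 is now all distinguished symbols — the join is lossless.

Yes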